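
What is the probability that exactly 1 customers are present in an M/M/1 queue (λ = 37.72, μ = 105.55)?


ρ = 37.72/105.55 = 0.3574
P_n = (1−ρ)·ρ^n = (1 − 0.3574)·0.3574^1 = 0.6426·0.357366 = 0.229656

Final: 0.229656


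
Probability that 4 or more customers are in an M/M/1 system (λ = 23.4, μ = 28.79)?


ρ = 23.4/28.79 = 0.8128
P(N ≥ n) = ρ^n = 0.8128^4 = 0.436412

Final: 0.436412


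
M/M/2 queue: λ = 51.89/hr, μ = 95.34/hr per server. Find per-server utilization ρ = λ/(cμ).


ρ = λ/(cμ) = 51.89/(2·95.34) = 51.89/190.68 = 0.2721

Final: 0.2721


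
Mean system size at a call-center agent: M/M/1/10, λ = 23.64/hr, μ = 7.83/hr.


ρ = 23.64/7.83 = 3.0192
L = ρ[1 − (K+1)ρ^K + Kρ^(K+1)] / [(1−ρ)(1−ρ^(K+1))]
Numerator: 3.0192·(1 − 11·62929.908678 + 10·189995.279840) = 3646310.899306
Denominator: (-2.0192)·(-189994.279840) = 383628.296842
L = 3646310.899306/383628.296842 = 9.5048

Final: 9.5048


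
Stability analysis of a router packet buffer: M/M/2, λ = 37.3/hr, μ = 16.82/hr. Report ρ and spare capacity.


Total capacity cμ = 2·16.82 = 33.64/hr
ρ = λ/(cμ) = 37.3/33.64 = 1.1088
Stable ⇔ ρ < 1: NO
Spare capacity = cμ − λ = 33.64 − 37.3 = -3.66/hr

Final: ρ = 1.1088; unstable; margin = -3.66/hr


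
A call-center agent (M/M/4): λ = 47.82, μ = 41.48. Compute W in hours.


a = 1.1528; ρ = 0.2882; P₀ = 0.314848
Lq = P₀·a^c·ρ/(c!(1−ρ)²) = 0.01318
Wq = Lq/λ = 0.01318/47.82 = 0.0002757 hr
W = Wq + 1/μ = 0.0002757 + 0.02411 = 0.02438 hr

Final: 0.02438 hr


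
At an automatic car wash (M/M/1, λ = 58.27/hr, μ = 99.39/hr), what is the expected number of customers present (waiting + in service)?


ρ = λ/μ = 58.27/99.39 = 0.5863
L = ρ/(1−ρ) = 0.5863/(1 − 0.5863) = 0.5863/0.4137 = 1.4171

Final: 1.4171


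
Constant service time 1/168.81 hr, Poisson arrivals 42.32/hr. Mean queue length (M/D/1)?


ρ = 42.32/168.81 = 0.2507
M/D/1: Lq = ρ²/(2(1−ρ)) = 0.06285/(2·0.7493) = 0.04194

Final: 0.04194


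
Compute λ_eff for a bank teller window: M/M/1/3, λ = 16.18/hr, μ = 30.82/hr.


ρ = 0.5250; P_K = (1−ρ)ρ^3/(1−ρ^4) = 0.074380
λ_eff = λ(1 − P_K) = 16.18·(1 − 0.074380) = 16.18·0.925620 = 14.9765 /hr

Final: 14.9765 /hr


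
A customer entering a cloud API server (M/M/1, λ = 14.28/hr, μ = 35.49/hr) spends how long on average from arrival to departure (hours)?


W = 1/(μ−λ) = 1/(35.49 − 14.28) = 1/21.21 = 0.04715 hr

Final: 0.04715 hr


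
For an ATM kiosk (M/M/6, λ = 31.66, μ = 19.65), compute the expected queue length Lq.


a = λ/μ = 1.6112; ρ = a/6 = 0.2685
P₀ = 0.199571
Lq = P₀·a^c·ρ / (c!·(1−ρ)²) = 0.199571·17.49404·0.2685/(720·0.53504)
= 0.002434

Final: 0.002434


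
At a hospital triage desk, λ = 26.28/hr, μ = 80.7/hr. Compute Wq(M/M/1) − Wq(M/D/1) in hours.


ρ = 26.28/80.7 = 0.3257
Wq(M/M/1) = ρ/(μ−λ) = 0.3257/54.42 = 0.005984 hr
Wq(M/D/1) = ρ/(2(μ−λ)) = 0.002992 hr
Savings = 0.005984 − 0.002992 = 0.002992 hr

Final: 0.002992 hr


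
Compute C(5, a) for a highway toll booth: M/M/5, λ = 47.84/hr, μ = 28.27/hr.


a = λ/μ = 1.6923; ρ = a/5 = 0.3385
P₀ = 0.183543 (from M/M/c formula)
C(c,a) = [a^c/(c!(1−ρ))]·P₀ = [13.87800/(120·0.6615)]·0.183543
= 0.17482·0.183543 = 0.032086

Final: 0.032086


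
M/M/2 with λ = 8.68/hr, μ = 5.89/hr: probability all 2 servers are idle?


a = λ/μ = 8.68/5.89 = 1.4737; ρ = a/c = 0.7368
Σ_{k=0}^{1} a^k/k! (terms k=0..1) = 1.00000 + 1.47368 = 2.47368
Tail: a^2/(2!(1−ρ)) = 2.17175/(2·0.2632) = 4.12632
P₀ = 1/(2.47368 + 4.12632) = 1/6.60000 = 0.151515

Final: 0.151515


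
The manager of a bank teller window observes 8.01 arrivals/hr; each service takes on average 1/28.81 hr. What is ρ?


ρ = λ/μ = 8.01/28.81 = 0.2780

Final: 0.2780


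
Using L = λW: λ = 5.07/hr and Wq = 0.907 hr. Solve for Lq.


Lq = λWq = 5.07·0.907 = 4.5985

Final: 4.5985


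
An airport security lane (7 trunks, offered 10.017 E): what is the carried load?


B(7,10.017) = 0.409798 (Erlang-B)
Carried load = a(1 − B) = 10.017·(1 − 0.409798) = 10.017·0.590202 = 5.9121 E

Final: 5.9121 Erlangs


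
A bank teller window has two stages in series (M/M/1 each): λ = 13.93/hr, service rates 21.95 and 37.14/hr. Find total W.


Each node sees arrival rate λ = 13.93/hr (tandem ⇒ throughput preserved).
W₁ = 1/(μ₁−λ) = 1/(21.95−13.93) = 0.12469 hr
W₂ = 1/(μ₂−λ) = 1/(37.14−13.93) = 0.04308 hr
W_total = W₁ + W₂ = 0.12469 + 0.04308 = 0.16777 hr

Final: 0.16777 hr


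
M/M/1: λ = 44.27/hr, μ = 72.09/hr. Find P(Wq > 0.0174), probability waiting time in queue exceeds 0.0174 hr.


ρ = 44.27/72.09 = 0.6141
P(Wq > t) = ρ·e^{−(μ−λ)t} = 0.6141·e^{−0.4841}
= 0.6141·0.616271 = 0.378448

Final: 0.378448


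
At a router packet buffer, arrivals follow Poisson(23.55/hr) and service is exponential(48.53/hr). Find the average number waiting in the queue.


ρ = 23.55/48.53 = 0.4853
Lq = ρ²/(1−ρ) = 0.2355/0.5147 = 0.4575

Final: 0.4575


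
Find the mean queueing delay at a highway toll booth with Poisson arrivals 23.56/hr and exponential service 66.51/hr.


ρ = 23.56/66.51 = 0.3542
Wq = ρ/(μ−λ) = 0.3542/(66.51 − 23.56) = 0.3542/42.95 = 0.008248 hr

Final: 0.008248 hr


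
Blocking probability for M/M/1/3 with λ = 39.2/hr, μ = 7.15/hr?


ρ = λ/μ = 39.2/7.15 = 5.4825
P_K = (1−ρ)ρ^K/(1−ρ^(K+1)) = (-4.4825·164.793499)/(1 − 903.483241)
= -738.689741/-902.483241 = 0.818508

Final: 0.818508


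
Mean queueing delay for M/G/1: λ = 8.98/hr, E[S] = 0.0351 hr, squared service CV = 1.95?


ρ = λ·E[S] = 8.98·0.0351 = 0.3152
E[S²] = E[S]²(1+C_s²) = 0.0351²·(1+1.95) = 0.003634
Wq = λ·E[S²]/(2(1−ρ)) = 8.98·0.003634/(2·0.6848) = 0.02383 hr

Final: 0.02383 hr


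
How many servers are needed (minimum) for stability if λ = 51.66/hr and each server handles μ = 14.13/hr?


Stability requires cμ > λ ⇔ c > λ/μ.
λ/μ = 51.66/14.13 = 3.6561
Minimum integer c = ⌊3.6561⌋ + 1 = 4
Check: 4·14.13 = 56.52 > 51.66, while 3·14.13 = 42.39 ≤ 51.66

Final: 4 servers


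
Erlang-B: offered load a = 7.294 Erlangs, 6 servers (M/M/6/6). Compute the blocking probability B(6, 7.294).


B(c,a) = (a^c/c!) / Σ_{k=0}^{c} a^k/k!
a^6/6! = 209.152017
Σ terms (k=0..6): 1.00000 + 7.29400 + 26.60122 + 64.67643 + 117.93747 + 172.04718 + 209.15202 = 598.708306
B = 209.152017/598.708306 = 0.349339

Final: 0.349339


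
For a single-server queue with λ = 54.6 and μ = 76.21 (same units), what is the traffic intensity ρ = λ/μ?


ρ = λ/μ = 54.6/76.21 = 0.7164

Final: 0.7164


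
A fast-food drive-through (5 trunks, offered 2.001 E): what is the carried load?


B(5,2.001) = 0.036754 (Erlang-B)
Carried load = a(1 − B) = 2.001·(1 − 0.036754) = 2.001·0.963246 = 1.9275 E

Final: 1.9275 Erlangs


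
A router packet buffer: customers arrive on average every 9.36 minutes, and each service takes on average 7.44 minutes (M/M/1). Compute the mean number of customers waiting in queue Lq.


λ = 60/9.36 = 6.4103 /hr
μ = 60/7.44 = 8.0645 /hr
ρ = λ/μ = 6.4103/8.0645 = 0.7949
Lq = ρ²/(1−ρ) = 0.6318/0.2051 = 3.0801

Final: 3.0801


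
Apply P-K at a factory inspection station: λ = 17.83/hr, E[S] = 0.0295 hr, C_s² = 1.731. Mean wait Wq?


ρ = λ·E[S] = 17.83·0.0295 = 0.5260
E[S²] = E[S]²(1+C_s²) = 0.0295²·(1+1.731) = 0.002377
Wq = λ·E[S²]/(2(1−ρ)) = 17.83·0.002377/(2·0.4740) = 0.04470 hr

Final: 0.04470 hr


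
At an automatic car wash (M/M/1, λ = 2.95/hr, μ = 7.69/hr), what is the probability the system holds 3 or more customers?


ρ = 2.95/7.69 = 0.3836
P(N ≥ n) = ρ^n = 0.3836^3 = 0.056453

Final: 0.056453


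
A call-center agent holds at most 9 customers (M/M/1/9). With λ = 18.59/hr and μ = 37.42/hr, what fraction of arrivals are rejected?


ρ = λ/μ = 18.59/37.42 = 0.4968
P_K = (1−ρ)ρ^K/(1−ρ^(K+1)) = (0.5032·0.001843)/(1 − 0.0009157)
= 0.0009275/0.999084 = 0.0009284

Final: 0.0009284


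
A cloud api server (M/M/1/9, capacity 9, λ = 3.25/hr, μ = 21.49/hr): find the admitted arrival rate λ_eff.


ρ = 0.1512; P_K = (1−ρ)ρ^9/(1−ρ^10) = 0.00000003512
λ_eff = λ(1 − P_K) = 3.25·(1 − 0.00000003512) = 3.25·1.000000 = 3.2500 /hr

Final: 3.2500 /hr


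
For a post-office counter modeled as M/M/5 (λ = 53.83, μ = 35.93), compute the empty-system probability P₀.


a = λ/μ = 53.83/35.93 = 1.4982; ρ = a/c = 0.2996
Σ_{k=0}^{4} a^k/k! (terms k=0..4) = 1.00000 + 1.49819 + 1.12229 + 0.56047 + 0.20992 = 4.39087
Tail: a^5/(5!(1−ρ)) = 7.54807/(120·0.7004) = 0.08981
P₀ = 1/(4.39087 + 0.08981) = 1/4.48068 = 0.223180

Final: 0.223180


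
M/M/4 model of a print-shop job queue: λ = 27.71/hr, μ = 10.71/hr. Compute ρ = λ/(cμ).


ρ = λ/(cμ) = 27.71/(4·10.71) = 27.71/42.84 = 0.6468

Final: 0.6468


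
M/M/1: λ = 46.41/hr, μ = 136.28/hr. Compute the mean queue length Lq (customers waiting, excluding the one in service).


ρ = 46.41/136.28 = 0.3405
Lq = ρ²/(1−ρ) = 0.1160/0.6595 = 0.1759

Final: 0.1759


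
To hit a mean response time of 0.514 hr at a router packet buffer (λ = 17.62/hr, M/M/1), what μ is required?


W = 1/(μ−λ) ⇒ μ − λ = 1/W = 1/0.514 = 1.9455
μ = λ + 1/W = 17.62 + 1.9455 = 19.5655 per hr

Final: 19.5655 /hr


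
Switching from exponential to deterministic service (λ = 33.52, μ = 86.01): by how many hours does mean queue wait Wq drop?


ρ = 33.52/86.01 = 0.3897
Wq(M/M/1) = ρ/(μ−λ) = 0.3897/52.49 = 0.007425 hr
Wq(M/D/1) = ρ/(2(μ−λ)) = 0.003712 hr
Savings = 0.007425 − 0.003712 = 0.003712 hr

Final: 0.003712 hr


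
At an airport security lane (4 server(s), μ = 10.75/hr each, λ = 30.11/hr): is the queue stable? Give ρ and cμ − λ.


Total capacity cμ = 4·10.75 = 43.00/hr
ρ = λ/(cμ) = 30.11/43.00 = 0.7002
Stable ⇔ ρ < 1: YES
Spare capacity = cμ − λ = 43.00 − 30.11 = 12.89/hr

Final: ρ = 0.7002; stable; margin = 12.89/hr


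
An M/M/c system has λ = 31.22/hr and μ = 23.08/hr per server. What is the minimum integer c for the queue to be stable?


Stability requires cμ > λ ⇔ c > λ/μ.
λ/μ = 31.22/23.08 = 1.3527
Minimum integer c = ⌊1.3527⌋ + 1 = 2
Check: 2·23.08 = 46.16 > 31.22, while 1·23.08 = 23.08 ≤ 31.22

Final: 2 servers


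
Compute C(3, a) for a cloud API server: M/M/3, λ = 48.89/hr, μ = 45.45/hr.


a = λ/μ = 1.0757; ρ = a/3 = 0.3586
P₀ = 0.335835 (from M/M/c formula)
C(c,a) = [a^c/(c!(1−ρ))]·P₀ = [1.24468/(6·0.6414)]·0.335835
= 0.32341·0.335835 = 0.108612

Final: 0.108612


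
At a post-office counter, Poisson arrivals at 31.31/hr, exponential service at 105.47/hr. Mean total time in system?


W = 1/(μ−λ) = 1/(105.47 − 31.31) = 1/74.16 = 0.01348 hr

Final: 0.01348 hr


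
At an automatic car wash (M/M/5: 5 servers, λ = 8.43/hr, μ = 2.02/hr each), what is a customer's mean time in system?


a = 4.1733; ρ = 0.8347; P₀ = 0.009763
Lq = P₀·a^c·ρ/(c!(1−ρ)²) = 3.14401
Wq = Lq/λ = 3.14401/8.43 = 0.37295 hr
W = Wq + 1/μ = 0.37295 + 0.49505 = 0.86800 hr

Final: 0.86800 hr


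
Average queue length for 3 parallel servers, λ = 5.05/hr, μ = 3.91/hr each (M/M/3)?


a = λ/μ = 1.2916; ρ = a/3 = 0.4305
P₀ = 0.266229
Lq = P₀·a^c·ρ / (c!·(1−ρ)²) = 0.266229·2.15449·0.4305/(6·0.32431)
= 0.12691

Final: 0.12691


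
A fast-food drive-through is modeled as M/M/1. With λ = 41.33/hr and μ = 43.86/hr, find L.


ρ = λ/μ = 41.33/43.86 = 0.9423
L = ρ/(1−ρ) = 0.9423/(1 − 0.9423) = 0.9423/0.05768 = 16.3360

Final: 16.3360


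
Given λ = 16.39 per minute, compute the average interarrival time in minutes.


Mean interarrival time = 1/λ = 1/16.39 minute = 0.06101 minute
In minutes: 0.06101 × 1 = 0.06101 min

Final: 0.06101 min


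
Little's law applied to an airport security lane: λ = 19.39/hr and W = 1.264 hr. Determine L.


L = λW = 19.39·1.264 = 24.5090

Final: 24.5090


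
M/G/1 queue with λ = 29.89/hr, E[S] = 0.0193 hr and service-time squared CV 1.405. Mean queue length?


ρ = λ·E[S] = 29.89·0.0193 = 0.5769
Lq = ρ²(1+C_s²)/(2(1−ρ)) = 0.3328·(1+1.405)/(2·0.4231)
= 0.3328·2.4050/0.8462 = 0.94577

Final: 0.94577


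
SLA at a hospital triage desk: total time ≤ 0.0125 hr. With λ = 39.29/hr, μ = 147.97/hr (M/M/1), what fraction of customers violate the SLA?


W ~ Exponential(μ−λ) for M/M/1.
μ − λ = 147.97 − 39.29 = 108.6800
P(W > t) = e^{−(μ−λ)t} = e^{−1.3585} = 0.257046

Final: 0.257046


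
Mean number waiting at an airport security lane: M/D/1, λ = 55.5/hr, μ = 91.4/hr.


ρ = 55.5/91.4 = 0.6072
M/D/1: Lq = ρ²/(2(1−ρ)) = 0.3687/(2·0.3928) = 0.46937

Final: 0.46937


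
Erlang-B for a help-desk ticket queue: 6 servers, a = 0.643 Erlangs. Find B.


B(c,a) = (a^c/c!) / Σ_{k=0}^{c} a^k/k!
a^6/6! = 0.00009816
Σ terms (k=0..6): 1.00000 + 0.64300 + 0.20672 + 0.04431 + 0.007123 + 0.0009160 + 0.00009816 = 1.902169
B = 0.00009816/1.902169 = 0.00005160

Final: 0.00005160


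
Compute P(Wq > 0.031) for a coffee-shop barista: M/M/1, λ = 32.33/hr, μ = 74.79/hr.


ρ = 32.33/74.79 = 0.4323
P(Wq > t) = ρ·e^{−(μ−λ)t} = 0.4323·e^{−1.3163}
= 0.4323·0.268136 = 0.115909

Final: 0.115909


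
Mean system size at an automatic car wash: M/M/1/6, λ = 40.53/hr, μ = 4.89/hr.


ρ = 40.53/4.89 = 8.2883
L = ρ[1 − (K+1)ρ^K + Kρ^(K+1)] / [(1−ρ)(1−ρ^(K+1))]
Numerator: 8.2883·(1 − 7·324195.115846 + 6·2687040.500049) = 114817413.704564
Denominator: (-7.2883)·(-2687039.500049) = 19584067.031035
L = 114817413.704564/19584067.031035 = 5.8628

Final: 5.8628


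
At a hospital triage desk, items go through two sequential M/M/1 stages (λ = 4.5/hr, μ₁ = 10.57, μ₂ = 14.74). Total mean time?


Each node sees arrival rate λ = 4.5/hr (tandem ⇒ throughput preserved).
W₁ = 1/(μ₁−λ) = 1/(10.57−4.5) = 0.16474 hr
W₂ = 1/(μ₂−λ) = 1/(14.74−4.5) = 0.09766 hr
W_total = W₁ + W₂ = 0.16474 + 0.09766 = 0.26240 hr

Final: 0.26240 hr


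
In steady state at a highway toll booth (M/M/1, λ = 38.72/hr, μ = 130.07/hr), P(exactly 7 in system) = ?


ρ = 38.72/130.07 = 0.2977
P_n = (1−ρ)·ρ^n = (1 − 0.2977)·0.2977^7 = 0.7023·0.0002072 = 0.0001455

Final: 0.0001455


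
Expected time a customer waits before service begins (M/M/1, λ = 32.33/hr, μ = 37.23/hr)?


ρ = 32.33/37.23 = 0.8684
Wq = ρ/(μ−λ) = 0.8684/(37.23 − 32.33) = 0.8684/4.90 = 0.1772 hr

Final: 0.1772 hr


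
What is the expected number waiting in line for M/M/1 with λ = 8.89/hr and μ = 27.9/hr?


ρ = 8.89/27.9 = 0.3186
Lq = ρ²/(1−ρ) = 0.1015/0.6814 = 0.1490

Final: 0.1490


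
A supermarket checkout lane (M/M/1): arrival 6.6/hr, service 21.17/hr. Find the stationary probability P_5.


ρ = 6.6/21.17 = 0.3118
P_n = (1−ρ)·ρ^n = (1 − 0.3118)·0.3118^5 = 0.6882·0.002945 = 0.002027

Final: 0.002027


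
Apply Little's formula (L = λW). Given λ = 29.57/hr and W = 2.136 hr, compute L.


L = λW = 29.57·2.136 = 63.1615

Final: 63.1615


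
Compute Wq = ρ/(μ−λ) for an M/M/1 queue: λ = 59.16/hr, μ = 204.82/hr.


ρ = 59.16/204.82 = 0.2888
Wq = ρ/(μ−λ) = 0.2888/(204.82 − 59.16) = 0.2888/145.66 = 0.001983 hr

Final: 0.001983 hr


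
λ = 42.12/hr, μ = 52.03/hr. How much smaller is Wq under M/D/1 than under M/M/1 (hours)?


ρ = 42.12/52.03 = 0.8095
Wq(M/M/1) = ρ/(μ−λ) = 0.8095/9.91 = 0.08169 hr
Wq(M/D/1) = ρ/(2(μ−λ)) = 0.04084 hr
Savings = 0.08169 − 0.04084 = 0.04084 hr

Final: 0.04084 hr


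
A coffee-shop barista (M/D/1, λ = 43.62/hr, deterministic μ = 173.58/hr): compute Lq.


ρ = 43.62/173.58 = 0.2513
M/D/1: Lq = ρ²/(2(1−ρ)) = 0.06315/(2·0.7487) = 0.04217

Final: 0.04217


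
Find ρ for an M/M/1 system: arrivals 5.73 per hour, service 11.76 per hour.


ρ = λ/μ = 5.73/11.76 = 0.4872

Final: 0.4872


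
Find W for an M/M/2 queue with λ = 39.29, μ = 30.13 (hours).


a = 1.3040; ρ = 0.6520; P₀ = 0.210648
Lq = P₀·a^c·ρ/(c!(1−ρ)²) = 0.96429
Wq = Lq/λ = 0.96429/39.29 = 0.02454 hr
W = Wq + 1/μ = 0.02454 + 0.03319 = 0.05773 hr

Final: 0.05773 hr


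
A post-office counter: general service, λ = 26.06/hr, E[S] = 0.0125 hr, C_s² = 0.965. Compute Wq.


ρ = λ·E[S] = 26.06·0.0125 = 0.3257
E[S²] = E[S]²(1+C_s²) = 0.0125²·(1+0.965) = 0.0003070
Wq = λ·E[S²]/(2(1−ρ)) = 26.06·0.0003070/(2·0.6743) = 0.005933 hr

Final: 0.005933 hr


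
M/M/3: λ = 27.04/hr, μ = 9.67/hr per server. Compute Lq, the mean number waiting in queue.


a = λ/μ = 2.7963; ρ = a/3 = 0.9321
P₀ = 0.016295
Lq = P₀·a^c·ρ / (c!·(1−ρ)²) = 0.016295·21.86455·0.9321/(6·0.004611)
= 12.00237

Final: 12.00237


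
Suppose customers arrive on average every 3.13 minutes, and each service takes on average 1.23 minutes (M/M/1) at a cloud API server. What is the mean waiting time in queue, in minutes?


λ = 60/3.13 = 19.1693 /hr
μ = 60/1.23 = 48.7805 /hr
ρ = λ/μ = 19.1693/48.7805 = 0.3930
Wq = ρ/(μ−λ) = 0.3930/(48.7805−19.1693) = 0.01327 hr
In minutes: 0.01327·60 = 0.7963 min

Final: 0.7963 min


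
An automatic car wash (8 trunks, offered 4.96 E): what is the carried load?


B(8,4.96) = 0.068180 (Erlang-B)
Carried load = a(1 − B) = 4.96·(1 − 0.068180) = 4.96·0.931820 = 4.6218 E

Final: 4.6218 Erlangs


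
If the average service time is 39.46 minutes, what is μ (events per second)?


μ = 1/(service time) in consistent units.
1 second = 0.0166667 min, so μ = 0.0166667/39.46 = 0.0004224 per second

Final: 0.0004224 /sec


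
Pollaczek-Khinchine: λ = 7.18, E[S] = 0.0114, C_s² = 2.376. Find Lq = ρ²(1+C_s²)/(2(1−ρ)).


ρ = λ·E[S] = 7.18·0.0114 = 0.08185
Lq = ρ²(1+C_s²)/(2(1−ρ)) = 0.006700·(1+2.376)/(2·0.9181)
= 0.006700·3.3760/1.8363 = 0.01232

Final: 0.01232


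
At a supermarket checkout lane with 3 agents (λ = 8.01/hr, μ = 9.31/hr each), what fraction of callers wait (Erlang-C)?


a = λ/μ = 0.8604; ρ = a/3 = 0.2868
P₀ = 0.420291 (from M/M/c formula)
C(c,a) = [a^c/(c!(1−ρ))]·P₀ = [0.63687/(6·0.7132)]·0.420291
= 0.14883·0.420291 = 0.062550

Final: 0.062550


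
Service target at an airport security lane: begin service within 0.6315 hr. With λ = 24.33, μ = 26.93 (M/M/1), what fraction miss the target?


ρ = 24.33/26.93 = 0.9035
P(Wq > t) = ρ·e^{−(μ−λ)t} = 0.9035·e^{−1.6419}
= 0.9035·0.193612 = 0.174919

Final: 0.174919


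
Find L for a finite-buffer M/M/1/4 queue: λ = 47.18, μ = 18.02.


ρ = 47.18/18.02 = 2.6182
L = ρ[1 − (K+1)ρ^K + Kρ^(K+1)] / [(1−ρ)(1−ρ^(K+1))]
Numerator: 2.6182·(1 − 5·46.990774 + 4·123.031339) = 675.945096
Denominator: (-1.6182)·(-122.031339) = 197.471356
L = 675.945096/197.471356 = 3.4230

Final: 3.4230


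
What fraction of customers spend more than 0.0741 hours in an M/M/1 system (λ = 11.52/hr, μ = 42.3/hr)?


W ~ Exponential(μ−λ) for M/M/1.
μ − λ = 42.3 − 11.52 = 30.7800
P(W > t) = e^{−(μ−λ)t} = e^{−2.2808} = 0.102203

Final: 0.102203


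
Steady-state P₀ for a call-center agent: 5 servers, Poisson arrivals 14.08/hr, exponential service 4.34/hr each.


a = λ/μ = 14.08/4.34 = 3.2442; ρ = a/c = 0.6488
Σ_{k=0}^{4} a^k/k! (terms k=0..4) = 1.00000 + 3.24424 + 5.26255 + 5.69099 + 4.61573 = 19.81350
Tail: a^5/(5!(1−ρ)) = 359.38887/(120·0.3512) = 8.52880
P₀ = 1/(19.81350 + 8.52880) = 1/28.34231 = 0.035283

Final: 0.035283


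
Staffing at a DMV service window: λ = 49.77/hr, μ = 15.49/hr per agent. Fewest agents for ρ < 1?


Stability requires cμ > λ ⇔ c > λ/μ.
λ/μ = 49.77/15.49 = 3.2130
Minimum integer c = ⌊3.2130⌋ + 1 = 4
Check: 4·15.49 = 61.96 > 49.77, while 3·15.49 = 46.47 ≤ 49.77

Final: 4 servers


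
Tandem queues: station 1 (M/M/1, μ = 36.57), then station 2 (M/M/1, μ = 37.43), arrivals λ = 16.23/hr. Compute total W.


Each node sees arrival rate λ = 16.23/hr (tandem ⇒ throughput preserved).
W₁ = 1/(μ₁−λ) = 1/(36.57−16.23) = 0.04916 hr
W₂ = 1/(μ₂−λ) = 1/(37.43−16.23) = 0.04717 hr
W_total = W₁ + W₂ = 0.04916 + 0.04717 = 0.09633 hr

Final: 0.09633 hr


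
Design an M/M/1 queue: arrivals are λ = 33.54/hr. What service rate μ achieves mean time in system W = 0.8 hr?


W = 1/(μ−λ) ⇒ μ − λ = 1/W = 1/0.8 = 1.2500
μ = λ + 1/W = 33.54 + 1.2500 = 34.7900 per hr

Final: 34.7900 /hr


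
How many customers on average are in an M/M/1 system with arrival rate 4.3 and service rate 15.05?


ρ = λ/μ = 4.3/15.05 = 0.2857
L = ρ/(1−ρ) = 0.2857/(1 − 0.2857) = 0.2857/0.7143 = 0.4000

Final: 0.4000


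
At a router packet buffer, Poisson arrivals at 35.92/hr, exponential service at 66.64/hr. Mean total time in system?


W = 1/(μ−λ) = 1/(66.64 − 35.92) = 1/30.72 = 0.03255 hr

Final: 0.03255 hr


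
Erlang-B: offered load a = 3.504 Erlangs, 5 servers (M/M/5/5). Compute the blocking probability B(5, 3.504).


B(c,a) = (a^c/c!) / Σ_{k=0}^{c} a^k/k!
a^5/5! = 4.401891
Σ terms (k=0..5): 1.00000 + 3.50400 + 6.13901 + 7.17036 + 6.28124 + 4.40189 = 28.496496
B = 4.401891/28.496496 = 0.154471

Final: 0.154471


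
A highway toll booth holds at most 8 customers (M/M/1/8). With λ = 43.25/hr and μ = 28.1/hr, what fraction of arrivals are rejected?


ρ = λ/μ = 43.25/28.1 = 1.5391
P_K = (1−ρ)ρ^K/(1−ρ^(K+1)) = (-0.5391·31.494762)/(1 − 48.475035)
= -16.980272/-47.475035 = 0.357667

Final: 0.357667


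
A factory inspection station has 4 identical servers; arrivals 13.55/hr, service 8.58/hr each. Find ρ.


ρ = λ/(cμ) = 13.55/(4·8.58) = 13.55/34.32 = 0.3948

Final: 0.3948


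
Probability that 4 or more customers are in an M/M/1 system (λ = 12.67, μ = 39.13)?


ρ = 12.67/39.13 = 0.3238
P(N ≥ n) = ρ^n = 0.3238^4 = 0.010992

Final: 0.010992


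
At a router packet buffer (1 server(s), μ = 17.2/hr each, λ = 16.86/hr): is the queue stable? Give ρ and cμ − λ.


Total capacity cμ = 1·17.2 = 17.20/hr
ρ = λ/(cμ) = 16.86/17.20 = 0.9802
Stable ⇔ ρ < 1: YES
Spare capacity = cμ − λ = 17.20 − 16.86 = 0.34/hr

Final: ρ = 0.9802; stable; margin = 0.34/hr


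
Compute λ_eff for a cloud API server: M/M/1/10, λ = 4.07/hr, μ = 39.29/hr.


ρ = 0.1036; P_K = (1−ρ)ρ^10/(1−ρ^11) = 1.275e-10
λ_eff = λ(1 − P_K) = 4.07·(1 − 1.275e-10) = 4.07·1.000000 = 4.0700 /hr

Final: 4.0700 /hr


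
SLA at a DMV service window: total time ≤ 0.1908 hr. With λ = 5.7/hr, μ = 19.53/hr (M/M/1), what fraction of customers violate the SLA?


W ~ Exponential(μ−λ) for M/M/1.
μ − λ = 19.53 − 5.7 = 13.8300
P(W > t) = e^{−(μ−λ)t} = e^{−2.6388} = 0.071450

Final: 0.071450


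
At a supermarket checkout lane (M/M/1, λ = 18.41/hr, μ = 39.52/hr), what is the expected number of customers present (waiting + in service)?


ρ = λ/μ = 18.41/39.52 = 0.4658
L = ρ/(1−ρ) = 0.4658/(1 − 0.4658) = 0.4658/0.5342 = 0.8721

Final: 0.8721


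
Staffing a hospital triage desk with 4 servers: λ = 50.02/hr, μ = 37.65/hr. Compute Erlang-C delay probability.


a = λ/μ = 1.3286; ρ = a/4 = 0.3321
P₀ = 0.263416 (from M/M/c formula)
C(c,a) = [a^c/(c!(1−ρ))]·P₀ = [3.11541/(24·0.6679)]·0.263416
= 0.19436·0.263416 = 0.051199

Final: 0.051199


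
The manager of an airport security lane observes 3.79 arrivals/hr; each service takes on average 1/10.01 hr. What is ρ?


ρ = λ/μ = 3.79/10.01 = 0.3786

Final: 0.3786


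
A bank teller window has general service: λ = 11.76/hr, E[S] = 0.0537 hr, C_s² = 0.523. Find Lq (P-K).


ρ = λ·E[S] = 11.76·0.0537 = 0.6315
Lq = ρ²(1+C_s²)/(2(1−ρ)) = 0.3988·(1+0.523)/(2·0.3685)
= 0.3988·1.5230/0.7370 = 0.82416

Final: 0.82416


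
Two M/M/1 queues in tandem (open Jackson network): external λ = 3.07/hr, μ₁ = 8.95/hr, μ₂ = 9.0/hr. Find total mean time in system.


Each node sees arrival rate λ = 3.07/hr (tandem ⇒ throughput preserved).
W₁ = 1/(μ₁−λ) = 1/(8.95−3.07) = 0.17007 hr
W₂ = 1/(μ₂−λ) = 1/(9.0−3.07) = 0.16863 hr
W_total = W₁ + W₂ = 0.17007 + 0.16863 = 0.33870 hr

Final: 0.33870 hr


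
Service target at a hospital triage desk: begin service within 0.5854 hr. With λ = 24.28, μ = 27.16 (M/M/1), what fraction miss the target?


ρ = 24.28/27.16 = 0.8940
P(Wq > t) = ρ·e^{−(μ−λ)t} = 0.8940·e^{−1.6860}
= 0.8940·0.185268 = 0.165622

Final: 0.165622


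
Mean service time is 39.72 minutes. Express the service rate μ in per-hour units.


μ = 1/(service time) in consistent units.
1 hour = 60 min, so μ = 60/39.72 = 1.5106 per hour

Final: 1.5106 /hr


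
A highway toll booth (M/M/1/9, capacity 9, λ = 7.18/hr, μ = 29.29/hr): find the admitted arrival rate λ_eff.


ρ = 0.2451; P_K = (1−ρ)ρ^9/(1−ρ^10) = 0.000002413
λ_eff = λ(1 − P_K) = 7.18·(1 − 0.000002413) = 7.18·0.999998 = 7.1800 /hr

Final: 7.1800 /hr


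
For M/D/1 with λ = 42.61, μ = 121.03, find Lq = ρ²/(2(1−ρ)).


ρ = 42.61/121.03 = 0.3521
M/D/1: Lq = ρ²/(2(1−ρ)) = 0.1239/(2·0.6479) = 0.09565

Final: 0.09565


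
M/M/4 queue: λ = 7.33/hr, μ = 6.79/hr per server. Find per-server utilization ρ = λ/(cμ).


ρ = λ/(cμ) = 7.33/(4·6.79) = 7.33/27.16 = 0.2699

Final: 0.2699


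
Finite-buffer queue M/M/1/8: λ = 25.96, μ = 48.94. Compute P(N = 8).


ρ = λ/μ = 25.96/48.94 = 0.5304
P_K = (1−ρ)ρ^K/(1−ρ^(K+1)) = (0.4696·0.006268)/(1 − 0.003325)
= 0.002943/0.996675 = 0.002953

Final: 0.002953


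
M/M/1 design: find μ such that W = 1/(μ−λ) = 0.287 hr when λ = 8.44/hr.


W = 1/(μ−λ) ⇒ μ − λ = 1/W = 1/0.287 = 3.4843
μ = λ + 1/W = 8.44 + 3.4843 = 11.9243 per hr

Final: 11.9243 /hr


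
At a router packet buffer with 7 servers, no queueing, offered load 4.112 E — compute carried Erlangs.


B(7,4.112) = 0.068566 (Erlang-B)
Carried load = a(1 − B) = 4.112·(1 − 0.068566) = 4.112·0.931434 = 3.8301 E

Final: 3.8301 Erlangs


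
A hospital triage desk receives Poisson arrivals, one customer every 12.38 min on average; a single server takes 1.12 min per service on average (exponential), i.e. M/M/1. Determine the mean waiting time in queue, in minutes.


λ = 60/12.38 = 4.8465 /hr
μ = 60/1.12 = 53.5714 /hr
ρ = λ/μ = 4.8465/53.5714 = 0.09047
Wq = ρ/(μ−λ) = 0.09047/(53.5714−4.8465) = 0.001857 hr
In minutes: 0.001857·60 = 0.1114 min

Final: 0.1114 min


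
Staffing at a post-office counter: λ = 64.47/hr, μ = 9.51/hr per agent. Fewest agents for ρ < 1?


Stability requires cμ > λ ⇔ c > λ/μ.
λ/μ = 64.47/9.51 = 6.7792
Minimum integer c = ⌊6.7792⌋ + 1 = 7
Check: 7·9.51 = 66.57 > 64.47, while 6·9.51 = 57.06 ≤ 64.47

Final: 7 servers


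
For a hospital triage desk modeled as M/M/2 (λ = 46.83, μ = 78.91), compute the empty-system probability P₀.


a = λ/μ = 46.83/78.91 = 0.5935; ρ = a/c = 0.2967
Σ_{k=0}^{1} a^k/k! (terms k=0..1) = 1.00000 + 0.59346 = 1.59346
Tail: a^2/(2!(1−ρ)) = 0.35220/(2·0.7033) = 0.25040
P₀ = 1/(1.59346 + 0.25040) = 1/1.84386 = 0.542341

Final: 0.542341


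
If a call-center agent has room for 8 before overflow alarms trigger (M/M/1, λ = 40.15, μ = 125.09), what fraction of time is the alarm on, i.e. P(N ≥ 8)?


ρ = 40.15/125.09 = 0.3210
P(N ≥ n) = ρ^n = 0.3210^8 = 0.0001126

Final: 0.0001126


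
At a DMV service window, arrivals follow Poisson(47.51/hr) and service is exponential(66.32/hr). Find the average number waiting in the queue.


ρ = 47.51/66.32 = 0.7164
Lq = ρ²/(1−ρ) = 0.5132/0.2836 = 1.8094

Final: 1.8094


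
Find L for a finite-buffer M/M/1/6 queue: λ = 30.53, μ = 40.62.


ρ = 30.53/40.62 = 0.7516
L = ρ[1 − (K+1)ρ^K + Kρ^(K+1)] / [(1−ρ)(1−ρ^(K+1))]
Numerator: 0.7516·(1 − 7·0.180269 + 6·0.135490) = 0.414175
Denominator: (0.2484)·(0.864510) = 0.214744
L = 0.414175/0.214744 = 1.9287

Final: 1.9287


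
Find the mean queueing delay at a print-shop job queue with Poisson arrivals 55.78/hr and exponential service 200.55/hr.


ρ = 55.78/200.55 = 0.2781
Wq = ρ/(μ−λ) = 0.2781/(200.55 − 55.78) = 0.2781/144.77 = 0.001921 hr

Final: 0.001921 hr


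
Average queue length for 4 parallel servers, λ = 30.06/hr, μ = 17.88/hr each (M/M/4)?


a = λ/μ = 1.6812; ρ = a/4 = 0.4203
P₀ = 0.183129
Lq = P₀·a^c·ρ / (c!·(1−ρ)²) = 0.183129·7.98888·0.4203/(24·0.33605)
= 0.07624

Final: 0.07624


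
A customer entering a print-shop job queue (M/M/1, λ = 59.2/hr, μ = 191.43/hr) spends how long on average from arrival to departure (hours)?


W = 1/(μ−λ) = 1/(191.43 − 59.2) = 1/132.23 = 0.007563 hr

Final: 0.007563 hr


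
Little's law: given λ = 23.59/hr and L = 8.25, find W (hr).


W = L/λ = 8.25/23.59 = 0.3497 hr

Final: 0.3497 hr


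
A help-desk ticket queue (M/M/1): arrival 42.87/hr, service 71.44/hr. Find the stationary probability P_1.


ρ = 42.87/71.44 = 0.6001
P_n = (1−ρ)·ρ^n = (1 − 0.6001)·0.6001^1 = 0.3999·0.600084 = 0.239983

Final: 0.239983


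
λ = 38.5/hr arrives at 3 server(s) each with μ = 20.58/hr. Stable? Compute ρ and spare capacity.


Total capacity cμ = 3·20.58 = 61.74/hr
ρ = λ/(cμ) = 38.5/61.74 = 0.6236
Stable ⇔ ρ < 1: YES
Spare capacity = cμ − λ = 61.74 − 38.5 = 23.24/hr

Final: ρ = 0.6236; stable; margin = 23.24/hr


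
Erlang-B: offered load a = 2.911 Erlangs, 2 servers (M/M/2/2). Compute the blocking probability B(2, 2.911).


B(c,a) = (a^c/c!) / Σ_{k=0}^{c} a^k/k!
a^2/2! = 4.236961
Σ terms (k=0..2): 1.00000 + 2.91100 + 4.23696 = 8.147960
B = 4.236961/8.147960 = 0.520003

Final: 0.520003


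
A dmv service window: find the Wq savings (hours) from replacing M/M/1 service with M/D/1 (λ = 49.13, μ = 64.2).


ρ = 49.13/64.2 = 0.7653
Wq(M/M/1) = ρ/(μ−λ) = 0.7653/15.07 = 0.05078 hr
Wq(M/D/1) = ρ/(2(μ−λ)) = 0.02539 hr
Savings = 0.05078 − 0.02539 = 0.02539 hr

Final: 0.02539 hr


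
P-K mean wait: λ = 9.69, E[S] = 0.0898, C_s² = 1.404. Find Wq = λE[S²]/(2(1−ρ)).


ρ = λ·E[S] = 9.69·0.0898 = 0.8702
E[S²] = E[S]²(1+C_s²) = 0.0898²·(1+1.404) = 0.019386
Wq = λ·E[S²]/(2(1−ρ)) = 9.69·0.019386/(2·0.1298) = 0.72340 hr

Final: 0.72340 hr


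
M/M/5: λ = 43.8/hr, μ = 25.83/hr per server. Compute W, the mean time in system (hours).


a = 1.6957; ρ = 0.3391; P₀ = 0.182904
Lq = P₀·a^c·ρ/(c!(1−ρ)²) = 0.01659
Wq = Lq/λ = 0.01659/43.8 = 0.0003789 hr
W = Wq + 1/μ = 0.0003789 + 0.03871 = 0.03909 hr

Final: 0.03909 hr


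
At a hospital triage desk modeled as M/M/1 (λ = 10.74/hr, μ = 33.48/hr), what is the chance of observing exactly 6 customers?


ρ = 10.74/33.48 = 0.3208
P_n = (1−ρ)·ρ^n = (1 − 0.3208)·0.3208^6 = 0.6792·0.001090 = 0.0007401

Final: 0.0007401


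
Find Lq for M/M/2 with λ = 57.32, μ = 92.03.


a = λ/μ = 0.6228; ρ = a/2 = 0.3114
P₀ = 0.525064
Lq = P₀·a^c·ρ / (c!·(1−ρ)²) = 0.525064·0.38793·0.3114/(2·0.47414)
= 0.06689

Final: 0.06689


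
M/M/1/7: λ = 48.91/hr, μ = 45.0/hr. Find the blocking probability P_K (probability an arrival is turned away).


ρ = λ/μ = 48.91/45.0 = 1.0869
P_K = (1−ρ)ρ^K/(1−ρ^(K+1)) = (-0.08689·1.791827)/(1 − 1.947517)
= -0.155690/-0.947517 = 0.164314

Final: 0.164314


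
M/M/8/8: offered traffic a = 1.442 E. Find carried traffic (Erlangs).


B(8,1.442) = 0.0001096 (Erlang-B)
Carried load = a(1 − B) = 1.442·(1 − 0.0001096) = 1.442·0.999890 = 1.4418 E

Final: 1.4418 Erlangs


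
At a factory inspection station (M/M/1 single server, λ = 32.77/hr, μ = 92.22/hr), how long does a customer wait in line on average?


ρ = 32.77/92.22 = 0.3553
Wq = ρ/(μ−λ) = 0.3553/(92.22 − 32.77) = 0.3553/59.45 = 0.005977 hr

Final: 0.005977 hr


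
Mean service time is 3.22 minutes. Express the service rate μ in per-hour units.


μ = 1/(service time) in consistent units.
1 hour = 60 min, so μ = 60/3.22 = 18.6335 per hour

Final: 18.6335 /hr


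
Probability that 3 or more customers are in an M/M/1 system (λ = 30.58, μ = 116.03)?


ρ = 30.58/116.03 = 0.2636
P(N ≥ n) = ρ^n = 0.2636^3 = 0.018306

Final: 0.018306


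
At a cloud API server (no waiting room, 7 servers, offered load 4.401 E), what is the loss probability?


B(c,a) = (a^c/c!) / Σ_{k=0}^{c} a^k/k!
a^7/7! = 6.344962
Σ terms (k=0..7): 1.00000 + 4.40100 + 9.68440 + 14.20702 + 15.63127 + 13.75864 + 10.09196 + 6.34496 = 75.119254
B = 6.344962/75.119254 = 0.084465

Final: 0.084465


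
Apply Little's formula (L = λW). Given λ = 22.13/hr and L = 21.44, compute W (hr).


W = L/λ = 21.44/22.13 = 0.9688 hr

Final: 0.9688 hr


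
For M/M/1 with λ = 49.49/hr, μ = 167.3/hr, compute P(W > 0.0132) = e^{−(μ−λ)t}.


W ~ Exponential(μ−λ) for M/M/1.
μ − λ = 167.3 − 49.49 = 117.8100
P(W > t) = e^{−(μ−λ)t} = e^{−1.5551} = 0.211170

Final: 0.211170


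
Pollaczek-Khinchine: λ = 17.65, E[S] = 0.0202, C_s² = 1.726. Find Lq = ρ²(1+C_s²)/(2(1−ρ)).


ρ = λ·E[S] = 17.65·0.0202 = 0.3565
Lq = ρ²(1+C_s²)/(2(1−ρ)) = 0.1271·(1+1.726)/(2·0.6435)
= 0.1271·2.7260/1.2869 = 0.26925

Final: 0.26925


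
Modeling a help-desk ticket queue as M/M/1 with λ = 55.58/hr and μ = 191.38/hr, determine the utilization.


ρ = λ/μ = 55.58/191.38 = 0.2904

Final: 0.2904


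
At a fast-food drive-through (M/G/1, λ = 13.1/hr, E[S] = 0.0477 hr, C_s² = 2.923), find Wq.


ρ = λ·E[S] = 13.1·0.0477 = 0.6249
E[S²] = E[S]²(1+C_s²) = 0.0477²·(1+2.923) = 0.008926
Wq = λ·E[S²]/(2(1−ρ)) = 13.1·0.008926/(2·0.3751) = 0.15585 hr

Final: 0.15585 hr


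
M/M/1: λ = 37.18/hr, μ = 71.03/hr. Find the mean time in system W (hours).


W = 1/(μ−λ) = 1/(71.03 − 37.18) = 1/33.85 = 0.02954 hr

Final: 0.02954 hr


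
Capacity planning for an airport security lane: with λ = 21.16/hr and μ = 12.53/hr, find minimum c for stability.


Stability requires cμ > λ ⇔ c > λ/μ.
λ/μ = 21.16/12.53 = 1.6887
Minimum integer c = ⌊1.6887⌋ + 1 = 2
Check: 2·12.53 = 25.06 > 21.16, while 1·12.53 = 12.53 ≤ 21.16

Final: 2 servers


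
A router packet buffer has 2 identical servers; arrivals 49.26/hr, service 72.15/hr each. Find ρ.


ρ = λ/(cμ) = 49.26/(2·72.15) = 49.26/144.30 = 0.3414

Final: 0.3414


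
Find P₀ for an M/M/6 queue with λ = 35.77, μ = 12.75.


a = λ/μ = 35.77/12.75 = 2.8055; ρ = a/c = 0.4676
Σ_{k=0}^{5} a^k/k! (terms k=0..5) = 1.00000 + 2.80549 + 3.93539 + 3.68023 + 2.58121 + 1.44831 = 15.45063
Tail: a^6/(6!(1−ρ)) = 487.58747/(720·0.5324) = 1.27194
P₀ = 1/(15.45063 + 1.27194) = 1/16.72258 = 0.059799

Final: 0.059799


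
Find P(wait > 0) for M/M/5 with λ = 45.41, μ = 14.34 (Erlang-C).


a = λ/μ = 3.1667; ρ = a/5 = 0.6333
P₀ = 0.038610 (from M/M/c formula)
C(c,a) = [a^c/(c!(1−ρ))]·P₀ = [318.42837/(120·0.3667)]·0.038610
= 7.23701·0.038610 = 0.279423

Final: 0.279423


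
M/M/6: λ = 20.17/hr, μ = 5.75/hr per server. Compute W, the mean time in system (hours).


a = 3.5078; ρ = 0.5846; P₀ = 0.028720
Lq = P₀·a^c·ρ/(c!(1−ρ)²) = 0.25184
Wq = Lq/λ = 0.25184/20.17 = 0.01249 hr
W = Wq + 1/μ = 0.01249 + 0.17391 = 0.18640 hr

Final: 0.18640 hr


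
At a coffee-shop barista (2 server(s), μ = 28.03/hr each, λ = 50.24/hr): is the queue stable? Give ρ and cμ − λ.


Total capacity cμ = 2·28.03 = 56.06/hr
ρ = λ/(cμ) = 50.24/56.06 = 0.8962
Stable ⇔ ρ < 1: YES
Spare capacity = cμ − λ = 56.06 − 50.24 = 5.82/hr

Final: ρ = 0.8962; stable; margin = 5.82/hr


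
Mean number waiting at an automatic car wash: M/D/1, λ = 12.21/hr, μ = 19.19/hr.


ρ = 12.21/19.19 = 0.6363
M/D/1: Lq = ρ²/(2(1−ρ)) = 0.4048/(2·0.3637) = 0.55651

Final: 0.55651


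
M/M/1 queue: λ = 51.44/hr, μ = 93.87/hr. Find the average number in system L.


ρ = λ/μ = 51.44/93.87 = 0.5480
L = ρ/(1−ρ) = 0.5480/(1 − 0.5480) = 0.5480/0.4520 = 1.2123

Final: 1.2123


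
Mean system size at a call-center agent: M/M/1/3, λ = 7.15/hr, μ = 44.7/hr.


ρ = 7.15/44.7 = 0.1600
L = ρ[1 − (K+1)ρ^K + Kρ^(K+1)] / [(1−ρ)(1−ρ^(K+1))]
Numerator: 0.1600·(1 − 4·0.004093 + 3·0.0006546) = 0.157651
Denominator: (0.8400)·(0.999345) = 0.839495
L = 0.157651/0.839495 = 0.1878

Final: 0.1878


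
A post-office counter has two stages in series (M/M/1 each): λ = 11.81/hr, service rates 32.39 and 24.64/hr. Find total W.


Each node sees arrival rate λ = 11.81/hr (tandem ⇒ throughput preserved).
W₁ = 1/(μ₁−λ) = 1/(32.39−11.81) = 0.04859 hr
W₂ = 1/(μ₂−λ) = 1/(24.64−11.81) = 0.07794 hr
W_total = W₁ + W₂ = 0.04859 + 0.07794 = 0.12653 hr

Final: 0.12653 hr


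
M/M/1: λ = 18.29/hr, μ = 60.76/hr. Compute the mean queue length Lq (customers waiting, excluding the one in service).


ρ = 18.29/60.76 = 0.3010
Lq = ρ²/(1−ρ) = 0.09061/0.6990 = 0.1296

Final: 0.1296


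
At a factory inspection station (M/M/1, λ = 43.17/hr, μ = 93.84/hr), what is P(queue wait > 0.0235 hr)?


ρ = 43.17/93.84 = 0.4600
P(Wq > t) = ρ·e^{−(μ−λ)t} = 0.4600·e^{−1.1907}
= 0.4600·0.303995 = 0.139849

Final: 0.139849


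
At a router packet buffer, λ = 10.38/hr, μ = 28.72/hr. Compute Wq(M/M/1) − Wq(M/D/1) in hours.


ρ = 10.38/28.72 = 0.3614
Wq(M/M/1) = ρ/(μ−λ) = 0.3614/18.34 = 0.01971 hr
Wq(M/D/1) = ρ/(2(μ−λ)) = 0.009853 hr
Savings = 0.01971 − 0.009853 = 0.009853 hr

Final: 0.009853 hr


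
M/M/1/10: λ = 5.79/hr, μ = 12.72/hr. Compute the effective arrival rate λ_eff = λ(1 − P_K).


ρ = 0.4552; P_K = (1−ρ)ρ^10/(1−ρ^11) = 0.0002081
λ_eff = λ(1 − P_K) = 5.79·(1 − 0.0002081) = 5.79·0.999792 = 5.7888 /hr

Final: 5.7888 /hr


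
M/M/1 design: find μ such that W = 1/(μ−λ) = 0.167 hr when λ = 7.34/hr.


W = 1/(μ−λ) ⇒ μ − λ = 1/W = 1/0.167 = 5.9880
μ = λ + 1/W = 7.34 + 5.9880 = 13.3280 per hr

Final: 13.3280 /hr


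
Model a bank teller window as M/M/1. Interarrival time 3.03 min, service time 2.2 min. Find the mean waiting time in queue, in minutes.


λ = 60/3.03 = 19.8020 /hr
μ = 60/2.2 = 27.2727 /hr
ρ = λ/μ = 19.8020/27.2727 = 0.7261
Wq = ρ/(μ−λ) = 0.7261/(27.2727−19.8020) = 0.09719 hr
In minutes: 0.09719·60 = 5.831 min

Final: 5.831 min


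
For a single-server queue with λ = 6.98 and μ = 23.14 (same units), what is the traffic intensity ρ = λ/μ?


ρ = λ/μ = 6.98/23.14 = 0.3016

Final: 0.3016


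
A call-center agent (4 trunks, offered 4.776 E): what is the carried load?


B(4,4.776) = 0.380224 (Erlang-B)
Carried load = a(1 − B) = 4.776·(1 − 0.380224) = 4.776·0.619776 = 2.9601 E

Final: 2.9601 Erlangs


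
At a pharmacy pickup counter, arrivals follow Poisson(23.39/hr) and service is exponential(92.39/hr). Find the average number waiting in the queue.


ρ = 23.39/92.39 = 0.2532
Lq = ρ²/(1−ρ) = 0.06409/0.7468 = 0.08582

Final: 0.08582


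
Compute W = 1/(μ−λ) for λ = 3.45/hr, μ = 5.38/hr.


W = 1/(μ−λ) = 1/(5.38 − 3.45) = 1/1.93 = 0.5181 hr

Final: 0.5181 hr


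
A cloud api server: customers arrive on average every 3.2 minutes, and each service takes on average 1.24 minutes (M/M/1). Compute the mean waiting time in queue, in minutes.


λ = 60/3.2 = 18.7500 /hr
μ = 60/1.24 = 48.3871 /hr
ρ = λ/μ = 18.7500/48.3871 = 0.3875
Wq = ρ/(μ−λ) = 0.3875/(48.3871−18.7500) = 0.01307 hr
In minutes: 0.01307·60 = 0.7845 min

Final: 0.7845 min


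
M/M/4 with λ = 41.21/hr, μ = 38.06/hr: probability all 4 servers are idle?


a = λ/μ = 41.21/38.06 = 1.0828; ρ = a/c = 0.2707
Σ_{k=0}^{3} a^k/k! (terms k=0..3) = 1.00000 + 1.08276 + 0.58619 + 0.21157 = 2.88052
Tail: a^4/(4!(1−ρ)) = 1.37447/(24·0.7293) = 0.07853
P₀ = 1/(2.88052 + 0.07853) = 1/2.95905 = 0.337947

Final: 0.337947
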